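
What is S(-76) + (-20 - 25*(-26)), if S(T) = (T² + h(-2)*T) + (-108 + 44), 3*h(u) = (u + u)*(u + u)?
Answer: 17810/3 ≈ 5936.7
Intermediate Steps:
h(u) = 4*u²/3 (h(u) = ((u + u)*(u + u))/3 = ((2*u)*(2*u))/3 = (4*u²)/3 = 4*u²/3)
S(T) = -64 + T² + 16*T/3 (S(T) = (T² + ((4/3)*(-2)²)*T) + (-108 + 44) = (T² + ((4/3)*4)*T) - 64 = (T² + 16*T/3) - 64 = -64 + T² + 16*T/3)
S(-76) + (-20 - 25*(-26)) = (-64 + (-76)² + (16/3)*(-76)) + (-20 - 25*(-26)) = (-64 + 5776 - 1216/3) + (-20 + 650) = 15920/3 + 630 = 17810/3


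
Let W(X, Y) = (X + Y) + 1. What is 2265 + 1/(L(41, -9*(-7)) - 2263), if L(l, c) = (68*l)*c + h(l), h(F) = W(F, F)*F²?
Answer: 708727561/312904 ≈ 2265.0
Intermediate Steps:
W(X, Y) = 1 + X + Y
h(F) = F²*(1 + 2*F) (h(F) = (1 + F + F)*F² = (1 + 2*F)*F² = F²*(1 + 2*F))
L(l, c) = l²*(1 + 2*l) + 68*c*l (L(l, c) = (68*l)*c + l²*(1 + 2*l) = 68*c*l + l²*(1 + 2*l) = l²*(1 + 2*l) + 68*c*l)
2265 + 1/(L(41, -9*(-7)) - 2263) = 2265 + 1/(41*(68*(-9*(-7)) + 41*(1 + 2*41)) - 2263) = 2265 + 1/(41*(68*63 + 41*(1 + 82)) - 2263) = 2265 + 1/(41*(4284 + 41*83) - 2263) = 2265 + 1/(41*(4284 + 3403) - 2263) = 2265 + 1/(41*7687 - 2263) = 2265 + 1/(315167 - 2263) = 2265 + 1/312904 = 708727561/312904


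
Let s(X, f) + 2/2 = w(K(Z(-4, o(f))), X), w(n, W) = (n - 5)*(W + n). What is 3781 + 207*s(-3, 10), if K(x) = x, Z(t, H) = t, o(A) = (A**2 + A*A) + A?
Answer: 16615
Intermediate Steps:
o(A) = A + 2*A**2 (o(A) = (A**2 + A**2) + A = 2*A**2 + A = A + 2*A**2)
w(n, W) = (-5 + n)*(W + n)
s(X, f) = 35 - 9*X (s(X, f) = -1 + ((-4)**2 - 5*X - 5*(-4) + X*(-4)) = -1 + (16 - 5*X + 20 - 4*X) = -1 + (36 - 9*X) = 35 - 9*X)
3781 + 207*s(-3, 10) = 3781 + 207*(35 - 9*(-3)) = 3781 + 207*(35 + 27) = 3781 + 207*62 = 3781 + 12834 = 16615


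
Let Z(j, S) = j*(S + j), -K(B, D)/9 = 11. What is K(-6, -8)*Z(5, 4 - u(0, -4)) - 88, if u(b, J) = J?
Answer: -6523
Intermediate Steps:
K(B, D) = -99 (K(B, D) = -9*11 = -99)
K(-6, -8)*Z(5, 4 - u(0, -4)) - 88 = -495*((4 - 1*(-4)) + 5) - 88 = -495*((4 + 4) + 5) - 88 = -495*(8 + 5) - 88 = -495*13 - 88 = -99*65 - 88 = -6435 - 88 = -6523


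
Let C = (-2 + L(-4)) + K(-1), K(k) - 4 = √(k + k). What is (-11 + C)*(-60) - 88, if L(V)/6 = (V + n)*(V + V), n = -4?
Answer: -22588 - 60*I*√2 ≈ -22588.0 - 84.853*I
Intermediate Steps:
K(k) = 4 + √2*√k (K(k) = 4 + √(k + k) = 4 + √(2*k) = 4 + √2*√k)
L(V) = 12*V*(-4 + V) (L(V) = 6*((V - 4)*(V + V)) = 6*((-4 + V)*(2*V)) = 6*(2*V*(-4 + V)) = 12*V*(-4 + V))
C = 386 + I*√2 (C = (-2 + 12*(-4)*(-4 - 4)) + (4 + √2*√(-1)) = (-2 + 12*(-4)*(-8)) + (4 + √2*I) = (-2 + 384) + (4 + I*√2) = 382 + (4 + I*√2) = 386 + I*√2 ≈ 386.0 + 1.4142*I)
(-11 + C)*(-60) - 88 = (-11 + (386 + I*√2))*(-60) - 88 = (375 + I*√2)*(-60) - 88 = (-22500 - 60*I*√2) - 88 = -22588 - 60*I*√2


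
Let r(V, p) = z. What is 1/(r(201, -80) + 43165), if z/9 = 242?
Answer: 1/45343 ≈ 2.2054e-5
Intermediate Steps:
z = 2178 (z = 9*242 = 2178)
r(V, p) = 2178
1/(r(201, -80) + 43165) = 1/(2178 + 43165) = 1/45343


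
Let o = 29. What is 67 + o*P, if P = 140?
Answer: 4127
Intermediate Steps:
67 + o*P = 67 + 29*140 = 67 + 4060 = 4127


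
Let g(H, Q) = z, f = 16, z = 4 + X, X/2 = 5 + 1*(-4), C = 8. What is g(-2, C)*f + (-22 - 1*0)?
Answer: 74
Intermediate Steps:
X = 2 (X = 2*(5 + 1*(-4)) = 2*(5 - 4) = 2*1 = 2)
z = 6 (z = 4 + 2 = 6)
g(H, Q) = 6
g(-2, C)*f + (-22 - 1*0) = 6*16 + (-22 - 1*0) = 96 + (-22 + 0) = 96 - 22 = 74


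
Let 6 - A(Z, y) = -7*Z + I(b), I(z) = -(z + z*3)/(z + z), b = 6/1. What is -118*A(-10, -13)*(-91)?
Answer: -665756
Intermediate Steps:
b = 6 (b = 6*1 = 6)
I(z) = -2 (I(z) = -(z + 3*z)/(2*z) = -4*z*1/(2*z) = -1*2 = -2)
A(Z, y) = 8 + 7*Z (A(Z, y) = 6 - (-7*Z - 2) = 6 - (-2 - 7*Z) = 6 + (2 + 7*Z) = 8 + 7*Z)
-118*A(-10, -13)*(-91) = -118*(8 + 7*(-10))*(-91) = -118*(8 - 70)*(-91) = -118*(-62)*(-91) = 7316*(-91) = -665756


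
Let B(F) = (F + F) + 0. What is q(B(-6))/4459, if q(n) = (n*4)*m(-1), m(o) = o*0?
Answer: 0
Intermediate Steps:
m(o) = 0
B(F) = 2*F (B(F) = 2*F + 0 = 2*F)
q(n) = 0 (q(n) = (n*4)*0 = (4*n)*0 = 0)
q(B(-6))/4459 = 0/4459 = 0*(1/4459) = 0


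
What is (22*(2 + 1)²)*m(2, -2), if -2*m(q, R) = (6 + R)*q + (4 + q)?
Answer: -1386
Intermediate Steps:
m(q, R) = -2 - q/2 - q*(6 + R)/2 (m(q, R) = -((6 + R)*q + (4 + q))/2 = -(q*(6 + R) + (4 + q))/2 = -(4 + q + q*(6 + R))/2 = -2 - q/2 - q*(6 + R)/2)
(22*(2 + 1)²)*m(2, -2) = (22*(2 + 1)²)*(-2 - 7/2*2 - ½*(-2)*2) = (22*3²)*(-2 - 7 + 2) = (22*9)*(-7) = 198*(-7) = -1386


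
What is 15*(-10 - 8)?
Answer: -270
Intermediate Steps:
15*(-10 - 8) = 15*(-18) = -270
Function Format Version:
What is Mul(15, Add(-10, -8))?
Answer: -270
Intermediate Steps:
Mul(15, Add(-10, -8)) = Mul(15, -18) = -270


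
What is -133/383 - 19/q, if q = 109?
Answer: -21774/41747 ≈ -0.52157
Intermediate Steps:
-133/383 - 19/q = -133/383 - 19/109 = -21774/41747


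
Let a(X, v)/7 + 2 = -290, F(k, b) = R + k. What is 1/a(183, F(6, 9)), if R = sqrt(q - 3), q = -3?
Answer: -1/2044 ≈ -0.00048924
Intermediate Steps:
R = I*sqrt(6) (R = sqrt(-3 - 3) = sqrt(-6) = I*sqrt(6) ≈ 2.4495*I)
F(k, b) = k + I*sqrt(6) (F(k, b) = I*sqrt(6) + k = k + I*sqrt(6))
a(X, v) = -2044 (a(X, v) = -14 + 7*(-290) = -14 - 2030 = -2044)
1/a(183, F(6, 9)) = 1/(-2044) = -1/2044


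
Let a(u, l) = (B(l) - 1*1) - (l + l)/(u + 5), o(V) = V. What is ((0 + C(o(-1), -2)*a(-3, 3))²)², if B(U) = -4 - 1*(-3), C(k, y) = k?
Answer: 625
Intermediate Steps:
B(U) = -1 (B(U) = -4 + 3 = -1)
a(u, l) = -2 - 2*l/(5 + u) (a(u, l) = (-1 - 1*1) - (l + l)/(u + 5) = (-1 - 1) - 2*l/(5 + u) = -2 - 2*l/(5 + u))
((0 + C(o(-1), -2)*a(-3, 3))²)² = ((0 - 2*(-5 - 1*3 - 1*(-3))/(5 - 3))²)² = ((0 - 2*(-5 - 3 + 3)/2)²)² = ((0 - 2*(-5)/2)²)² = ((0 - 1*(-5))²)² = ((0 + 5)²)² = (5²)² = 25² = 625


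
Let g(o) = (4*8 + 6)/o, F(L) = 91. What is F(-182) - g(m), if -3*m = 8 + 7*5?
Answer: 4027/43 ≈ 93.651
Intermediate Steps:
m = -43/3 (m = -(8 + 7*5)/3 = -(8 + 35)/3 = -1/3*43 = -43/3 ≈ -14.333)
g(o) = 38/o (g(o) = (32 + 6)/o = 38/o)
F(-182) - g(m) = 91 - 38/(-43/3) = 91 - 38*(-3)/43 = 91 - 1*(-114/43) = 91 + 114/43 = 4027/43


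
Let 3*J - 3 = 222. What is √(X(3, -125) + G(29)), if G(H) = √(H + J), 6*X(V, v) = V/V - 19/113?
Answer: √(15933 + 229842*√26)/339 ≈ 3.2151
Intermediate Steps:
J = 75 (J = 1 + (⅓)*222 = 1 + 74 = 75)
X(V, v) = 47/339 (X(V, v) = (V/V - 19/113)/6 = (1 - 19*1/113)/6 = (1 - 19/113)/6 = (⅙)*(94/113) = 47/339)
G(H) = √(75 + H) (G(H) = √(H + 75) = √(75 + H))
√(X(3, -125) + G(29)) = √(47/339 + √(75 + 29)) = √(47/339 + √104) = √(47/339 + 2*√26)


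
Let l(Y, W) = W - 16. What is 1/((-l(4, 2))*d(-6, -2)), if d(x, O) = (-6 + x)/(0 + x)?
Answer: 1/28 ≈ 0.035714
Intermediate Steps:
d(x, O) = (-6 + x)/x
l(Y, W) = -16 + W
1/((-l(4, 2))*d(-6, -2)) = 1/((-(-16 + 2))*((-6 - 6)/(-6))) = 1/((-1*(-14))*(-1/6*(-12))) = 1/(14*2) = 1/28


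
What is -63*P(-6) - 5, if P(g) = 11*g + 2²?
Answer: 3901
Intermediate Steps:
P(g) = 4 + 11*g (P(g) = 11*g + 4 = 4 + 11*g)
-63*P(-6) - 5 = -63*(4 + 11*(-6)) - 5 = -63*(4 - 66) - 5 = -63*(-62) - 5 = 3906 - 5 = 3901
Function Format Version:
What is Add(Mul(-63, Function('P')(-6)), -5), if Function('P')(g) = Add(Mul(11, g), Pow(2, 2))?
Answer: 3901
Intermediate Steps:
Function('P')(g) = Add(4, Mul(11, g)) (Function('P')(g) = Add(Mul(11, g), 4) = Add(4, Mul(11, g)))
Add(Mul(-63, Function('P')(-6)), -5) = Add(Mul(-63, Add(4, Mul(11, -6))), -5) = Add(Mul(-63, Add(4, -66)), -5) = Add(Mul(-63, -62), -5) = Add(3906, -5) = 3901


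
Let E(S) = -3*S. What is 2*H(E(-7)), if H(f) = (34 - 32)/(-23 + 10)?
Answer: -4/13 ≈ -0.30769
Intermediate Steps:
H(f) = -2/13 (H(f) = 2/(-13) = 2*(-1/13) = -2/13)
2*H(E(-7)) = 2*(-2/13) = -4/13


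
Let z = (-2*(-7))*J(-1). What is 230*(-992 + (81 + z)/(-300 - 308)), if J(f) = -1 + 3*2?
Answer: -69378005/304 ≈ -2.2822e+5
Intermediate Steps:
J(f) = 5 (J(f) = -1 + 6 = 5)
z = 70 (z = -2*(-7)*5 = 14*5 = 70)
230*(-992 + (81 + z)/(-300 - 308)) = 230*(-992 + (81 + 70)/(-300 - 308)) = 230*(-992 + 151/(-608)) = 230*(-992 + 151*(-1/608)) = 230*(-992 - 151/608) = 230*(-603287/608) = -69378005/304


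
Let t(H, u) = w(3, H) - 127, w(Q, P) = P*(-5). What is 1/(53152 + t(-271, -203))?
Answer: 1/54380 ≈ 1.8389e-5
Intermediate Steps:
w(Q, P) = -5*P
t(H, u) = -127 - 5*H (t(H, u) = -5*H - 127 = -127 - 5*H)
1/(53152 + t(-271, -203)) = 1/(53152 + (-127 - 5*(-271))) = 1/(53152 + (-127 + 1355)) = 1/(53152 + 1228) = 1/54380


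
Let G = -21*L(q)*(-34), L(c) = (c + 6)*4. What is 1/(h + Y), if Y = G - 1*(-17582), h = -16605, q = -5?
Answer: 1/3833 ≈ 0.00026089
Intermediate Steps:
L(c) = 24 + 4*c (L(c) = (6 + c)*4 = 24 + 4*c)
G = 2856 (G = -21*(24 + 4*(-5))*(-34) = -21*(24 - 20)*(-34) = -21*4*(-34) = -84*(-34) = 2856)
Y = 20438 (Y = 2856 - 1*(-17582) = 2856 + 17582 = 20438)
1/(h + Y) = 1/(-16605 + 20438) = 1/3833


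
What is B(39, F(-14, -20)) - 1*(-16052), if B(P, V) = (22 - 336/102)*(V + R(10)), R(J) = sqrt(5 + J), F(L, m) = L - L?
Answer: 16052 + 318*sqrt(15)/17 ≈ 16124.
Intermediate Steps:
F(L, m) = 0
B(P, V) = 318*V/17 + 318*sqrt(15)/17 (B(P, V) = (22 - 336/102)*(V + sqrt(5 + 10)) = (22 - 336*1/102)*(V + sqrt(15)) = (22 - 56/17)*(V + sqrt(15)) = 318*(V + sqrt(15))/17 = 318*V/17 + 318*sqrt(15)/17)
B(39, F(-14, -20)) - 1*(-16052) = ((318/17)*0 + 318*sqrt(15)/17) - 1*(-16052) = (0 + 318*sqrt(15)/17) + 16052 = 318*sqrt(15)/17 + 16052 = 16052 + 318*sqrt(15)/17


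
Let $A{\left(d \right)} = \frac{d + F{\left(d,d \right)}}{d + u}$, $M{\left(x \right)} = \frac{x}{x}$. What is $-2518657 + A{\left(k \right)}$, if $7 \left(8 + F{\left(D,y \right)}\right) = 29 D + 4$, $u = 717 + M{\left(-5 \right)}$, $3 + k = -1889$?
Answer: $- \frac{10349127531}{4109} \approx -2.5186 \cdot 10^{6}$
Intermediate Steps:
$M{\left(x \right)} = 1$
$k = -1892$ ($k = -3 - 1889 = -1892$)
$u = 718$ ($u = 717 + 1 = 718$)
$F{\left(D,y \right)} = - \frac{52}{7} + \frac{29 D}{7}$ ($F{\left(D,y \right)} = -8 + \frac{29 D + 4}{7} = -8 + \frac{4 + 29 D}{7} = -8 + \left(\frac{4}{7} + \frac{29 D}{7}\right) = - \frac{52}{7} + \frac{29 D}{7}$)
$A{\left(d \right)} = \frac{- \frac{52}{7} + \frac{36 d}{7}}{718 + d}$ ($A{\left(d \right)} = \frac{d + \left(- \frac{52}{7} + \frac{29 d}{7}\right)}{d + 718} = \frac{- \frac{52}{7} + \frac{36 d}{7}}{718 + d}$)
$-2518657 + A{\left(k \right)} = -2518657 + \frac{4 \left(-13 + 9 \left(-1892\right)\right)}{7 \left(718 - 1892\right)} = -2518657 + \frac{4 \left(-13 - 17028\right)}{7 \left(-1174\right)} = -2518657 + \frac{4}{7} \left(- \frac{1}{1174}\right) \left(-17041\right) = -2518657 + \frac{34082}{4109} = - \frac{10349127531}{4109}$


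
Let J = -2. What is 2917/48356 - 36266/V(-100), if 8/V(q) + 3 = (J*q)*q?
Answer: 1096213593107/12089 ≈ 9.0679e+7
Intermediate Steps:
V(q) = 8/(-3 - 2*q²) (V(q) = 8/(-3 + (-2*q)*q) = 8/(-3 - 2*q²))
2917/48356 - 36266/V(-100) = 2917/48356 - 36266/((-8/(3 + 2*(-100)²))) = 2917*(1/48356) - 36266/((-8/(3 + 2*10000))) = 2917/48356 - 36266/((-8/(3 + 20000))) = 2917/48356 - 36266/((-8/20003)) = 2917/48356 - 36266/((-8*1/20003)) = 2917/48356 - 36266/(-8/20003) = 2917/48356 - 36266*(-20003/8) = 2917/48356 + 362714399/4 = 1096213593107/12089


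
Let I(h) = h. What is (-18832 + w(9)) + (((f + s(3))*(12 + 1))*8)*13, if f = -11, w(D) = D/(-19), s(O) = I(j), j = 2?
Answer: -589009/19 ≈ -31000.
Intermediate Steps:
s(O) = 2
w(D) = -D/19 (w(D) = D*(-1/19) = -D/19)
(-18832 + w(9)) + (((f + s(3))*(12 + 1))*8)*13 = (-18832 - 1/19*9) + (((-11 + 2)*(12 + 1))*8)*13 = (-18832 - 9/19) + (-9*13*8)*13 = -357817/19 - 117*8*13 = -357817/19 - 936*13 = -357817/19 - 12168 = -589009/19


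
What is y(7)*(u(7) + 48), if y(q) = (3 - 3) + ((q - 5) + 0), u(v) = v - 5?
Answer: 100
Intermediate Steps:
u(v) = -5 + v
y(q) = -5 + q (y(q) = 0 + ((-5 + q) + 0) = 0 + (-5 + q) = -5 + q)
y(7)*(u(7) + 48) = (-5 + 7)*((-5 + 7) + 48) = 2*(2 + 48) = 2*50 = 100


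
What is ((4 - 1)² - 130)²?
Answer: 14641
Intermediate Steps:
((4 - 1)² - 130)² = (3² - 130)² = (9 - 130)² = (-121)² = 14641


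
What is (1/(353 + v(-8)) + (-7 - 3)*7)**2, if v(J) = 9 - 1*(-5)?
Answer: 659924721/134689 ≈ 4899.6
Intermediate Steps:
v(J) = 14 (v(J) = 9 + 5 = 14)
(1/(353 + v(-8)) + (-7 - 3)*7)**2 = (1/(353 + 14) + (-7 - 3)*7)**2 = (1/367 - 10*7)**2 = (1/367 - 70)**2 = (-25689/367)**2 = 659924721/134689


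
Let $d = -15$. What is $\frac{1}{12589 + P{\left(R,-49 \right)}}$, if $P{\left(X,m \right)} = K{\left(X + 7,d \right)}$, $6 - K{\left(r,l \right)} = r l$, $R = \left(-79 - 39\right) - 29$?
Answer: $\frac{1}{10495} \approx 9.5283 \cdot 10^{-5}$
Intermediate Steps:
$R = -147$ ($R = -118 - 29 = -147$)
$K{\left(r,l \right)} = 6 - l r$ ($K{\left(r,l \right)} = 6 - r l = 6 - l r$)
$P{\left(X,m \right)} = 111 + 15 X$ ($P{\left(X,m \right)} = 6 - - 15 \left(X + 7\right) = 6 - - 15 \left(7 + X\right) = 6 + \left(105 + 15 X\right) = 111 + 15 X$)
$\frac{1}{12589 + P{\left(R,-49 \right)}} = \frac{1}{12589 + \left(111 + 15 \left(-147\right)\right)} = \frac{1}{12589 + \left(111 - 2205\right)} = \frac{1}{12589 - 2094} = \frac{1}{10495}$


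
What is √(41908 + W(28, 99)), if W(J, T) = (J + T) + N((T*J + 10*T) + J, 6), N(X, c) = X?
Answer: 5*√1833 ≈ 214.07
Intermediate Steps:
W(J, T) = 2*J + 11*T + J*T (W(J, T) = (J + T) + ((T*J + 10*T) + J) = (J + T) + ((J*T + 10*T) + J) = (J + T) + ((10*T + J*T) + J) = (J + T) + (J + 10*T + J*T) = 2*J + 11*T + J*T)
√(41908 + W(28, 99)) = √(41908 + (2*28 + 11*99 + 28*99)) = √(41908 + (56 + 1089 + 2772)) = √(41908 + 3917) = √45825 = 5*√1833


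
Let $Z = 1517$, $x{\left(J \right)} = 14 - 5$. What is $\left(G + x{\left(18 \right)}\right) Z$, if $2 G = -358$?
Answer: $-257890$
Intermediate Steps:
$G = -179$ ($G = \frac{1}{2} \left(-358\right) = -179$)
$x{\left(J \right)} = 9$ ($x{\left(J \right)} = 14 - 5 = 9$)
$\left(G + x{\left(18 \right)}\right) Z = \left(-179 + 9\right) 1517 = \left(-170\right) 1517 = -257890$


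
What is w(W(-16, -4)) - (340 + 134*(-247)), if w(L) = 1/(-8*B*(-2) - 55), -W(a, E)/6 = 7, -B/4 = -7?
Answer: 12873895/393 ≈ 32758.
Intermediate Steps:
B = 28 (B = -4*(-7) = 28)
W(a, E) = -42 (W(a, E) = -6*7 = -42)
w(L) = 1/393 (w(L) = 1/(-8*28*(-2) - 55) = 1/(-224*(-2) - 55) = 1/(448 - 55) = 1/393)
w(W(-16, -4)) - (340 + 134*(-247)) = 1/393 - (340 + 134*(-247)) = 1/393 - (340 - 33098) = 1/393 - 1*(-32758) = 1/393 + 32758 = 12873895/393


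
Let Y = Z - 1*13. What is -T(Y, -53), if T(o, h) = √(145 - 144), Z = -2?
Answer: -1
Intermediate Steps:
Y = -15 (Y = -2 - 1*13 = -2 - 13 = -15)
T(o, h) = 1 (T(o, h) = √1 = 1)
-T(Y, -53) = -1*1 = -1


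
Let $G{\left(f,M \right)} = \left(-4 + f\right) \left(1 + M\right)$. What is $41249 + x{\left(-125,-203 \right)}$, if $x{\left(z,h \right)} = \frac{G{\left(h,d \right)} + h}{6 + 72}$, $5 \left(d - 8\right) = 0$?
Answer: $\frac{1607678}{39} \approx 41223.0$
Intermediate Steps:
$d = 8$ ($d = 8 + \frac{1}{5} \cdot 0 = 8 + 0 = 8$)
$G{\left(f,M \right)} = \left(1 + M\right) \left(-4 + f\right)$
$x{\left(z,h \right)} = - \frac{6}{13} + \frac{5 h}{39}$ ($x{\left(z,h \right)} = \frac{\left(-4 + h - 32 + 8 h\right) + h}{6 + 72} = \frac{\left(-4 + h - 32 + 8 h\right) + h}{78} = \left(\left(-36 + 9 h\right) + h\right) \frac{1}{78} = \left(-36 + 10 h\right) \frac{1}{78} = - \frac{6}{13} + \frac{5 h}{39}$)
$41249 + x{\left(-125,-203 \right)} = 41249 + \left(- \frac{6}{13} + \frac{5}{39} \left(-203\right)\right) = 41249 - \frac{1033}{39} = \frac{1607678}{39}$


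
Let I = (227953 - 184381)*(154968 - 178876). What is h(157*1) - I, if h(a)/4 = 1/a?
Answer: 163549942036/157 ≈ 1.0417e+9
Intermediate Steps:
h(a) = 4/a
I = -1041719376 (I = 43572*(-23908) = -1041719376)
h(157*1) - I = 4/((157*1)) - 1*(-1041719376) = 4/157 + 1041719376 = 163549942036/157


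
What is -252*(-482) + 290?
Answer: 121754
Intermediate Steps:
-252*(-482) + 290 = 121464 + 290 = 121754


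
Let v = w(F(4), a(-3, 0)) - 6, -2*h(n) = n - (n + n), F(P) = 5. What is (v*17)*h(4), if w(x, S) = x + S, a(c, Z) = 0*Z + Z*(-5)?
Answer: -34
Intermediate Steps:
a(c, Z) = -5*Z (a(c, Z) = 0 - 5*Z = -5*Z)
h(n) = n/2 (h(n) = -(n - (n + n))/2 = -(n - 2*n)/2 = -(-1)*n/2 = n/2)
w(x, S) = S + x
v = -1 (v = (-5*0 + 5) - 6 = (0 + 5) - 6 = 5 - 6 = -1)
(v*17)*h(4) = (-1*17)*((½)*4) = -17*2 = -34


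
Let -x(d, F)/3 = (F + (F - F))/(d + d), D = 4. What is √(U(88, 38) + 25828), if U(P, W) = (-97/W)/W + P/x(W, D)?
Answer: √328416711/114 ≈ 158.97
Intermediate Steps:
x(d, F) = -3*F/(2*d) (x(d, F) = -3*(F + (F - F))/(d + d) = -3*(F + 0)/(2*d) = -3*F*1/(2*d) = -3*F/(2*d))
U(P, W) = -97/W² - P*W/6 (U(P, W) = (-97/W)/W + P/((-3/2*4/W)) = -97/W² + P/((-6/W)) = -97/W² + P*(-W/6) = -97/W² - P*W/6)
√(U(88, 38) + 25828) = √((-97/38² - ⅙*88*38) + 25828) = √((-97*1/1444 - 1672/3) + 25828) = √((-97/1444 - 1672/3) + 25828) = √(-2414659/4332 + 25828) = √(109472237/4332) = √328416711/114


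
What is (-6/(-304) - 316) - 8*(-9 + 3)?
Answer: -40733/152 ≈ -267.98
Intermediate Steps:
(-6/(-304) - 316) - 8*(-9 + 3) = (-6*(-1/304) - 316) - 8*(-6) = (3/152 - 316) + 48 = -48029/152 + 48 = -40733/152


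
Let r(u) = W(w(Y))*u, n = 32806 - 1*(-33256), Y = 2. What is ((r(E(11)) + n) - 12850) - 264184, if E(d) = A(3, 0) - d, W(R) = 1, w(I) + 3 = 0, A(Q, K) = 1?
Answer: -210982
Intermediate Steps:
n = 66062 (n = 32806 + 33256 = 66062)
w(I) = -3 (w(I) = -3 + 0 = -3)
E(d) = 1 - d
r(u) = u (r(u) = 1*u = u)
((r(E(11)) + n) - 12850) - 264184 = (((1 - 1*11) + 66062) - 12850) - 264184 = (((1 - 11) + 66062) - 12850) - 264184 = ((-10 + 66062) - 12850) - 264184 = (66052 - 12850) - 264184 = 53202 - 264184 = -210982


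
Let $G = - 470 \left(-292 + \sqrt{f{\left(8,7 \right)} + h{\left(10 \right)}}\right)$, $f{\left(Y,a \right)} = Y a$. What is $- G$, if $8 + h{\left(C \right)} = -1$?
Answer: $-137240 + 470 \sqrt{47} \approx -1.3402 \cdot 10^{5}$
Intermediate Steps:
$h{\left(C \right)} = -9$ ($h{\left(C \right)} = -8 - 1 = -9$)
$G = 137240 - 470 \sqrt{47}$ ($G = - 470 \left(-292 + \sqrt{8 \cdot 7 - 9}\right) = - 470 \left(-292 + \sqrt{56 - 9}\right) = - 470 \left(-292 + \sqrt{47}\right) = 137240 - 470 \sqrt{47} \approx 1.3402 \cdot 10^{5}$)
$- G = - (137240 - 470 \sqrt{47}) = -137240 + 470 \sqrt{47}$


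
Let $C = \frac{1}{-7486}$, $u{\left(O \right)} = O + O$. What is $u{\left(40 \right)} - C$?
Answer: $\frac{598881}{7486} \approx 80.0$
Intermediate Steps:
$u{\left(O \right)} = 2 O$
$C = - \frac{1}{7486} \approx -0.00013358$
$u{\left(40 \right)} - C = 2 \cdot 40 - - \frac{1}{7486} = 80 + \frac{1}{7486} = \frac{598881}{7486}$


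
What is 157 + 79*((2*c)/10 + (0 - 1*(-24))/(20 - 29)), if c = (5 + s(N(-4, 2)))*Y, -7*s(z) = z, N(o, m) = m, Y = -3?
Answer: -29098/105 ≈ -277.12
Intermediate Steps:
s(z) = -z/7
c = -99/7 (c = (5 - ⅐*2)*(-3) = (5 - 2/7)*(-3) = (33/7)*(-3) = -99/7 ≈ -14.143)
157 + 79*((2*c)/10 + (0 - 1*(-24))/(20 - 29)) = 157 + 79*((2*(-99/7))/10 + (0 - 1*(-24))/(20 - 29)) = 157 + 79*(-198/7*⅒ + (0 + 24)/(-9)) = 157 + 79*(-99/35 + 24*(-⅑)) = 157 + 79*(-99/35 - 8/3) = 157 + 79*(-577/105) = 157 - 45583/105 = -29098/105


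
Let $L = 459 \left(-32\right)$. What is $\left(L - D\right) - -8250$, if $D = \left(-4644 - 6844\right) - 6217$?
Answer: $11267$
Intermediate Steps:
$D = -17705$ ($D = -11488 - 6217 = -17705$)
$L = -14688$
$\left(L - D\right) - -8250 = \left(-14688 - -17705\right) - -8250 = \left(-14688 + 17705\right) + 8250 = 3017 + 8250 = 11267$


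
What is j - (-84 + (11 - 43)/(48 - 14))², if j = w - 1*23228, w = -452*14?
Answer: -10626820/289 ≈ -36771.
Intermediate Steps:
w = -6328
j = -29556 (j = -6328 - 1*23228 = -6328 - 23228 = -29556)
j - (-84 + (11 - 43)/(48 - 14))² = -29556 - (-84 + (11 - 43)/(48 - 14))² = -29556 - (-84 - 32/34)² = -29556 - (-84 - 32*1/34)² = -29556 - (-84 - 16/17)² = -29556 - (-1444/17)² = -29556 - 1*2085136/289 = -29556 - 2085136/289 = -10626820/289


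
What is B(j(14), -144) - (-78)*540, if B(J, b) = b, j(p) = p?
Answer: 41976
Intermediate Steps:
B(j(14), -144) - (-78)*540 = -144 - (-78)*540 = -144 - 1*(-42120) = -144 + 42120 = 41976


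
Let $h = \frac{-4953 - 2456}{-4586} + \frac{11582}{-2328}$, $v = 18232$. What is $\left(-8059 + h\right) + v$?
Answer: $\frac{27143299271}{2669052} \approx 10170.0$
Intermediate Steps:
$h = - \frac{8966725}{2669052}$ ($h = \left(-7409\right) \left(- \frac{1}{4586}\right) + 11582 \left(- \frac{1}{2328}\right) = \frac{7409}{4586} - \frac{5791}{1164} = - \frac{8966725}{2669052} \approx -3.3595$)
$\left(-8059 + h\right) + v = \left(-8059 - \frac{8966725}{2669052}\right) + 18232 = - \frac{21518856793}{2669052} + 18232 = \frac{27143299271}{2669052}$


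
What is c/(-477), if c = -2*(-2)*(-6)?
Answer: 8/159 ≈ 0.050314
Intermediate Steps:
c = -24 (c = 4*(-6) = -24)
c/(-477) = -24/(-477) = -24*(-1/477) = 8/159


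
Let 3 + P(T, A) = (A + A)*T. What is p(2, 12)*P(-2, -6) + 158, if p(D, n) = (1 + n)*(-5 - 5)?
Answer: -2572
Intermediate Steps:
P(T, A) = -3 + 2*A*T (P(T, A) = -3 + (A + A)*T = -3 + (2*A)*T = -3 + 2*A*T)
p(D, n) = -10 - 10*n (p(D, n) = (1 + n)*(-10) = -10 - 10*n)
p(2, 12)*P(-2, -6) + 158 = (-10 - 10*12)*(-3 + 2*(-6)*(-2)) + 158 = (-10 - 120)*(-3 + 24) + 158 = -130*21 + 158 = -2730 + 158 = -2572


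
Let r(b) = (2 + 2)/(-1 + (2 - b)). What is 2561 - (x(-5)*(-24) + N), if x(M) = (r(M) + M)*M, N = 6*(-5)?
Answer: 3111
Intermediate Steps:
N = -30
r(b) = 4/(1 - b)
x(M) = M*(M - 4/(-1 + M)) (x(M) = (-4/(-1 + M) + M)*M = (M - 4/(-1 + M))*M = M*(M - 4/(-1 + M)))
2561 - (x(-5)*(-24) + N) = 2561 - (-5*(-4 - 5*(-1 - 5))/(-1 - 5)*(-24) - 30) = 2561 - (-5*(-4 - 5*(-6))/(-6)*(-24) - 30) = 2561 - (-5*(-⅙)*(-4 + 30)*(-24) - 30) = 2561 - (-5*(-⅙)*26*(-24) - 30) = 2561 - ((65/3)*(-24) - 30) = 2561 - (-520 - 30) = 2561 - 1*(-550) = 2561 + 550 = 3111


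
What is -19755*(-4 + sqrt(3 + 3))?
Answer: 79020 - 19755*sqrt(6) ≈ 30630.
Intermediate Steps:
-19755*(-4 + sqrt(3 + 3)) = -19755*(-4 + sqrt(6)) = 79020 - 19755*sqrt(6)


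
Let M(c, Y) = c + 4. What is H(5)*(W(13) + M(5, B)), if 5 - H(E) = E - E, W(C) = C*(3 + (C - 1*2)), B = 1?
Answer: 955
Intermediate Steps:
W(C) = C*(1 + C) (W(C) = C*(3 + (C - 2)) = C*(3 + (-2 + C)) = C*(1 + C))
H(E) = 5 (H(E) = 5 - (E - E) = 5 - 1*0 = 5 + 0 = 5)
M(c, Y) = 4 + c
H(5)*(W(13) + M(5, B)) = 5*(13*(1 + 13) + (4 + 5)) = 5*(13*14 + 9) = 5*(182 + 9) = 5*191 = 955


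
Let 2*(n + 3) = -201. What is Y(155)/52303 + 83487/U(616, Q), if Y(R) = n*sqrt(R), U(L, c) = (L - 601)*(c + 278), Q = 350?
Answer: 27829/3140 - 207*sqrt(155)/104606 ≈ 8.8381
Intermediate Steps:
U(L, c) = (-601 + L)*(278 + c)
n = -207/2 (n = -3 + (1/2)*(-201) = -3 - 201/2 = -207/2 ≈ -103.50)
Y(R) = -207*sqrt(R)/2
Y(155)/52303 + 83487/U(616, Q) = -207*sqrt(155)/2/52303 + 83487/(-167078 - 601*350 + 278*616 + 616*350) = -207*sqrt(155)/2*(1/52303) + 83487/(-167078 - 210350 + 171248 + 215600) = -207*sqrt(155)/104606 + 83487/9420 = -207*sqrt(155)/104606 + 83487*(1/9420) = -207*sqrt(155)/104606 + 27829/3140 = 27829/3140 - 207*sqrt(155)/104606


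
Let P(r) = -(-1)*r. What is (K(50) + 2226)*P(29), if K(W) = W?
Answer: 66004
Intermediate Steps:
P(r) = r
(K(50) + 2226)*P(29) = (50 + 2226)*29 = 2276*29 = 66004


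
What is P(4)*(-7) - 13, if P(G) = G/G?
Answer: -20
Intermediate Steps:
P(G) = 1
P(4)*(-7) - 13 = 1*(-7) - 13 = -7 - 13 = -20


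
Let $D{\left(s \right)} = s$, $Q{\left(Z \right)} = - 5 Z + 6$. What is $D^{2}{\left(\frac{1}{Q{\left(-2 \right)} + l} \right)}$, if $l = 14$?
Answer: $\frac{1}{900} \approx 0.0011111$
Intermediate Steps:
$Q{\left(Z \right)} = 6 - 5 Z$
$D^{2}{\left(\frac{1}{Q{\left(-2 \right)} + l} \right)} = \left(\frac{1}{\left(6 - -10\right) + 14}\right)^{2} = \left(\frac{1}{\left(6 + 10\right) + 14}\right)^{2} = \left(\frac{1}{16 + 14}\right)^{2} = \left(\frac{1}{30}\right)^{2} = \frac{1}{900}$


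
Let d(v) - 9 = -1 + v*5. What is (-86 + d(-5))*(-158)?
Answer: 16274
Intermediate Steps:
d(v) = 8 + 5*v (d(v) = 9 + (-1 + v*5) = 9 + (-1 + 5*v) = 8 + 5*v)
(-86 + d(-5))*(-158) = (-86 + (8 + 5*(-5)))*(-158) = (-86 + (8 - 25))*(-158) = (-86 - 17)*(-158) = -103*(-158) = 16274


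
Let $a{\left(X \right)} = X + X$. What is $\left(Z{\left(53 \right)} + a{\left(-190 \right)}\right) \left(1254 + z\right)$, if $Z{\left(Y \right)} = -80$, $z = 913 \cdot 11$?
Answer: $-5196620$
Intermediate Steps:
$a{\left(X \right)} = 2 X$
$z = 10043$
$\left(Z{\left(53 \right)} + a{\left(-190 \right)}\right) \left(1254 + z\right) = \left(-80 + 2 \left(-190\right)\right) \left(1254 + 10043\right) = \left(-80 - 380\right) 11297 = \left(-460\right) 11297 = -5196620$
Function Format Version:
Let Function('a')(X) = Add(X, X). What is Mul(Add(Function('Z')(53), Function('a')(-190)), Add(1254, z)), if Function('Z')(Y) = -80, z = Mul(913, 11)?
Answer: -5196620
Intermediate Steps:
Function('a')(X) = Mul(2, X)
z = 10043
Mul(Add(Function('Z')(53), Function('a')(-190)), Add(1254, z)) = Mul(Add(-80, Mul(2, -190)), Add(1254, 10043)) = Mul(Add(-80, -380), 11297) = Mul(-460, 11297) = -5196620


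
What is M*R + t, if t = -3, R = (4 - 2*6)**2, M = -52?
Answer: -3331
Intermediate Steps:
R = 64 (R = (4 - 12)**2 = (-8)**2 = 64)
M*R + t = -52*64 - 3 = -3328 - 3 = -3331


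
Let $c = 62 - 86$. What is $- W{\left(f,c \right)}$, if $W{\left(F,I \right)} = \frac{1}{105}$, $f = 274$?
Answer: $- \frac{1}{105} \approx -0.0095238$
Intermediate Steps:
$c = -24$ ($c = 62 - 86 = -24$)
$W{\left(F,I \right)} = \frac{1}{105}$
$- W{\left(f,c \right)} = \left(-1\right) \frac{1}{105} = - \frac{1}{105}$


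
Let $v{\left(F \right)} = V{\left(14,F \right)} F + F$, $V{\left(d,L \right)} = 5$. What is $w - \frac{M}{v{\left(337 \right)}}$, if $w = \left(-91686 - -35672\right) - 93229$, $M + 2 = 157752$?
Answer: $- \frac{150963548}{1011} \approx -1.4932 \cdot 10^{5}$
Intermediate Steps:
$M = 157750$ ($M = -2 + 157752 = 157750$)
$v{\left(F \right)} = 6 F$ ($v{\left(F \right)} = 5 F + F = 6 F$)
$w = -149243$ ($w = \left(-91686 + 35672\right) - 93229 = -56014 - 93229 = -149243$)
$w - \frac{M}{v{\left(337 \right)}} = -149243 - \frac{157750}{6 \cdot 337} = -149243 - \frac{157750}{2022} = -149243 - 157750 \cdot \frac{1}{2022} = -149243 - \frac{78875}{1011} = - \frac{150963548}{1011}$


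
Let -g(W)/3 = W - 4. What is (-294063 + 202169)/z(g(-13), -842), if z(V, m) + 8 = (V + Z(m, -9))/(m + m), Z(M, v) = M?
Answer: 154749496/12681 ≈ 12203.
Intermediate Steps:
g(W) = 12 - 3*W (g(W) = -3*(W - 4) = -3*(-4 + W) = 12 - 3*W)
z(V, m) = -8 + (V + m)/(2*m) (z(V, m) = -8 + (V + m)/(m + m) = -8 + (V + m)/((2*m)) = -8 + (V + m)*(1/(2*m)) = -8 + (V + m)/(2*m))
(-294063 + 202169)/z(g(-13), -842) = (-294063 + 202169)/(((1/2)*((12 - 3*(-13)) - 15*(-842))/(-842))) = -91894*(-1684/((12 + 39) + 12630)) = -91894*(-1684/(51 + 12630)) = -91894/((1/2)*(-1/842)*12681) = -91894/(-12681/1684) = -91894*(-1684/12681) = 154749496/12681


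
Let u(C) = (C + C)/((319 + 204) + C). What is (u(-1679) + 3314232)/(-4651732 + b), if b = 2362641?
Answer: -1915627775/1323094598 ≈ -1.4478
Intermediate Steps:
u(C) = 2*C/(523 + C) (u(C) = (2*C)/(523 + C) = 2*C/(523 + C))
(u(-1679) + 3314232)/(-4651732 + b) = (2*(-1679)/(523 - 1679) + 3314232)/(-4651732 + 2362641) = (2*(-1679)/(-1156) + 3314232)/(-2289091) = (2*(-1679)*(-1/1156) + 3314232)*(-1/2289091) = (1679/578 + 3314232)*(-1/2289091) = (1915627775/578)*(-1/2289091) = -1915627775/1323094598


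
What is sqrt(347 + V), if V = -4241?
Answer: I*sqrt(3894) ≈ 62.402*I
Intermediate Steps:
sqrt(347 + V) = sqrt(347 - 4241) = sqrt(-3894) = I*sqrt(3894)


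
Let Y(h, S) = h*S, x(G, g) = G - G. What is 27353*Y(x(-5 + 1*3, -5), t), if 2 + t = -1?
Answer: 0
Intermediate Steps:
t = -3 (t = -2 - 1 = -3)
x(G, g) = 0
Y(h, S) = S*h
27353*Y(x(-5 + 1*3, -5), t) = 27353*(-3*0) = 27353*0 = 0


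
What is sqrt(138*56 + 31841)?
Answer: sqrt(39569) ≈ 198.92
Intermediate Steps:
sqrt(138*56 + 31841) = sqrt(7728 + 31841) = sqrt(39569)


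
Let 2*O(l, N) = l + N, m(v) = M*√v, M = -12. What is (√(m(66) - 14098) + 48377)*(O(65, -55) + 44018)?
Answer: 2129700671 + 44023*√(-14098 - 12*√66) ≈ 2.1297e+9 + 5.2451e+6*I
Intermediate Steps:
m(v) = -12*√v
O(l, N) = N/2 + l/2 (O(l, N) = (l + N)/2 = (N + l)/2 = N/2 + l/2)
(√(m(66) - 14098) + 48377)*(O(65, -55) + 44018) = (√(-12*√66 - 14098) + 48377)*(((½)*(-55) + (½)*65) + 44018) = (√(-14098 - 12*√66) + 48377)*((-55/2 + 65/2) + 44018) = (48377 + √(-14098 - 12*√66))*(5 + 44018) = (48377 + √(-14098 - 12*√66))*44023 = 2129700671 + 44023*√(-14098 - 12*√66)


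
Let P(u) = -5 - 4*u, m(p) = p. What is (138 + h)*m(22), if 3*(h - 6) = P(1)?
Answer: 3102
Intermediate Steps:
h = 3 (h = 6 + (-5 - 4*1)/3 = 6 + (-5 - 4)/3 = 6 + (1/3)*(-9) = 6 - 3 = 3)
(138 + h)*m(22) = (138 + 3)*22 = 141*22 = 3102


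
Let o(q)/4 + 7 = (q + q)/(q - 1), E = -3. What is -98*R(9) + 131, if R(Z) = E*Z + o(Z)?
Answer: 4639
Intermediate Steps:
o(q) = -28 + 8*q/(-1 + q) (o(q) = -28 + 4*((q + q)/(q - 1)) = -28 + 4*((2*q)/(-1 + q)) = -28 + 4*(2*q/(-1 + q)) = -28 + 8*q/(-1 + q))
R(Z) = -3*Z + 4*(7 - 5*Z)/(-1 + Z)
-98*R(9) + 131 = -98*(28 - 17*9 - 3*9²)/(-1 + 9) + 131 = -98*(28 - 153 - 3*81)/8 + 131 = -49*(28 - 153 - 243)/4 + 131 = -49*(-368)/4 + 131 = -98*(-46) + 131 = 4508 + 131 = 4639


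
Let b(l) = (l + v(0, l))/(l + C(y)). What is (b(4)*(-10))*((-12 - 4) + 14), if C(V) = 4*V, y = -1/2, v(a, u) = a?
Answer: 40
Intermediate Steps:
y = -½ (y = -1*½ = -½ ≈ -0.50000)
b(l) = l/(-2 + l) (b(l) = (l + 0)/(l + 4*(-½)) = l/(l - 2) = l/(-2 + l))
(b(4)*(-10))*((-12 - 4) + 14) = ((4/(-2 + 4))*(-10))*((-12 - 4) + 14) = ((4/2)*(-10))*(-16 + 14) = ((4*(½))*(-10))*(-2) = (2*(-10))*(-2) = -20*(-2) = 40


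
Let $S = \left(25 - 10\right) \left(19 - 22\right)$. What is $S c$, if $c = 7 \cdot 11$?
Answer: $-3465$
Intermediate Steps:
$c = 77$
$S = -45$ ($S = 15 \left(-3\right) = -45$)
$S c = \left(-45\right) 77 = -3465$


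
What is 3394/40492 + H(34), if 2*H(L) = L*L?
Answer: 11703885/20246 ≈ 578.08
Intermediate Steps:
H(L) = L²/2 (H(L) = (L*L)/2 = L²/2)
3394/40492 + H(34) = 3394/40492 + (½)*34² = 3394*(1/40492) + (½)*1156 = 1697/20246 + 578 = 11703885/20246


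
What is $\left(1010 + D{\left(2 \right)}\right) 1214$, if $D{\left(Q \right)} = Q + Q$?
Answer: $1230996$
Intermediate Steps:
$D{\left(Q \right)} = 2 Q$
$\left(1010 + D{\left(2 \right)}\right) 1214 = \left(1010 + 2 \cdot 2\right) 1214 = \left(1010 + 4\right) 1214 = 1014 \cdot 1214 = 1230996$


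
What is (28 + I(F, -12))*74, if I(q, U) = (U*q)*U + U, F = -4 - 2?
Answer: -62752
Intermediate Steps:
F = -6
I(q, U) = U + q*U² (I(q, U) = q*U² + U = U + q*U²)
(28 + I(F, -12))*74 = (28 - 12*(1 - 12*(-6)))*74 = (28 - 12*(1 + 72))*74 = (28 - 12*73)*74 = (28 - 876)*74 = -848*74 = -62752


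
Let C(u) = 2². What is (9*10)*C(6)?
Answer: 360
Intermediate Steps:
C(u) = 4
(9*10)*C(6) = (9*10)*4 = 90*4 = 360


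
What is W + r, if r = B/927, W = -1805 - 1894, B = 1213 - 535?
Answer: -1142765/309 ≈ -3698.3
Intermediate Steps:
B = 678
W = -3699
r = 226/309 (r = 678/927 = 678*(1/927) = 226/309 ≈ 0.73139)
W + r = -3699 + 226/309 = -1142765/309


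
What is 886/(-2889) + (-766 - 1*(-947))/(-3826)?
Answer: -3912745/11053314 ≈ -0.35399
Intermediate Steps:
886/(-2889) + (-766 - 1*(-947))/(-3826) = 886*(-1/2889) + (-766 + 947)*(-1/3826) = -886/2889 + 181*(-1/3826) = -886/2889 - 181/3826 = -3912745/11053314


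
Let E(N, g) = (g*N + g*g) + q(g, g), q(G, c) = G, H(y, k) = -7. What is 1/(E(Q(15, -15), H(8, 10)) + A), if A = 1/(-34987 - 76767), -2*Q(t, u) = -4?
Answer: 111754/3129111 ≈ 0.035714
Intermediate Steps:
Q(t, u) = 2 (Q(t, u) = -1/2*(-4) = 2)
A = -1/111754 (A = 1/(-111754) = -1/111754 ≈ -8.9482e-6)
E(N, g) = g + g**2 + N*g (E(N, g) = (g*N + g*g) + g = (N*g + g**2) + g = (g**2 + N*g) + g = g + g**2 + N*g)
1/(E(Q(15, -15), H(8, 10)) + A) = 1/(-7*(1 + 2 - 7) - 1/111754) = 1/(-7*(-4) - 1/111754) = 1/(28 - 1/111754) = 1/(3129111/111754) = 111754/3129111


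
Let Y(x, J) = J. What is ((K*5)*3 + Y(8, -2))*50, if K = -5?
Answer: -3850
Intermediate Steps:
((K*5)*3 + Y(8, -2))*50 = (-5*5*3 - 2)*50 = (-25*3 - 2)*50 = (-75 - 2)*50 = -77*50 = -3850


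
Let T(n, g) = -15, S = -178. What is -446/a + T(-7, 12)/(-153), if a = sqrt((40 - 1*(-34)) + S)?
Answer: 5/51 + 223*I*sqrt(26)/26 ≈ 0.098039 + 43.734*I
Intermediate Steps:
a = 2*I*sqrt(26) (a = sqrt((40 - 1*(-34)) - 178) = sqrt((40 + 34) - 178) = sqrt(74 - 178) = sqrt(-104) = 2*I*sqrt(26) ≈ 10.198*I)
-446/a + T(-7, 12)/(-153) = -446*(-I*sqrt(26)/52) - 15/(-153) = -(-223)*I*sqrt(26)/26 - 15*(-1/153) = 223*I*sqrt(26)/26 + 5/51 = 5/51 + 223*I*sqrt(26)/26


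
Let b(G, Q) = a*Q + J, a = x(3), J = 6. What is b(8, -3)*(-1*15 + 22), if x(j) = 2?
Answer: 0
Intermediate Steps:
a = 2
b(G, Q) = 6 + 2*Q (b(G, Q) = 2*Q + 6 = 6 + 2*Q)
b(8, -3)*(-1*15 + 22) = (6 + 2*(-3))*(-1*15 + 22) = (6 - 6)*(-15 + 22) = 0*7 = 0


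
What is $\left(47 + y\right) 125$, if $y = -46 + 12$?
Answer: $1625$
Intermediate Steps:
$y = -34$
$\left(47 + y\right) 125 = \left(47 - 34\right) 125 = 13 \cdot 125 = 1625$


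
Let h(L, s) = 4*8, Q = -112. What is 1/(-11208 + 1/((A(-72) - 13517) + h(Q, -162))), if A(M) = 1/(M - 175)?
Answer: -3330796/37331561815 ≈ -8.9222e-5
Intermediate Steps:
h(L, s) = 32
A(M) = 1/(-175 + M)
1/(-11208 + 1/((A(-72) - 13517) + h(Q, -162))) = 1/(-11208 + 1/((1/(-175 - 72) - 13517) + 32)) = 1/(-11208 + 1/((1/(-247) - 13517) + 32)) = 1/(-11208 + 1/((-1/247 - 13517) + 32)) = 1/(-11208 + 1/(-3338700/247 + 32)) = 1/(-11208 + 1/(-3330796/247)) = 1/(-11208 - 247/3330796) = 1/(-37331561815/3330796) = -3330796/37331561815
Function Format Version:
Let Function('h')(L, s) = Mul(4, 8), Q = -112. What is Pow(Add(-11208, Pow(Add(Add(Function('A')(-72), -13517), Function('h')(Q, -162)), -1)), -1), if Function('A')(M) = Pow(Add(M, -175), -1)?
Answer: Rational(-3330796, 37331561815) ≈ -8.9222e-5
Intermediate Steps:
Function('h')(L, s) = 32
Function('A')(M) = Pow(Add(-175, M), -1)
Pow(Add(-11208, Pow(Add(Add(Function('A')(-72), -13517), Function('h')(Q, -162)), -1)), -1) = Pow(Add(-11208, Pow(Add(Add(Pow(Add(-175, -72), -1), -13517), 32), -1)), -1) = Pow(Add(-11208, Pow(Add(Add(Pow(-247, -1), -13517), 32), -1)), -1) = Pow(Add(-11208, Pow(Add(Add(Rational(-1, 247), -13517), 32), -1)), -1) = Pow(Add(-11208, Pow(Add(Rational(-3338700, 247), 32), -1)), -1) = Pow(Add(-11208, Pow(Rational(-3330796, 247), -1)), -1) = Pow(Add(-11208, Rational(-247, 3330796)), -1) = Pow(Rational(-37331561815, 3330796), -1) = Rational(-3330796, 37331561815)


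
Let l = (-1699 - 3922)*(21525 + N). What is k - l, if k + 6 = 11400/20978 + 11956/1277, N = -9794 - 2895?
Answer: 665264439004334/13394453 ≈ 4.9667e+7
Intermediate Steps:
N = -12689
k = 52318666/13394453 (k = -6 + (11400/20978 + 11956/1277) = -6 + (11400*(1/20978) + 11956*(1/1277)) = -6 + (5700/10489 + 11956/1277) = -6 + 132685384/13394453 = 52318666/13394453 ≈ 3.9060)
l = -49667156 (l = (-1699 - 3922)*(21525 - 12689) = -5621*8836 = -49667156)
k - l = 52318666/13394453 - 1*(-49667156) = 52318666/13394453 + 49667156 = 665264439004334/13394453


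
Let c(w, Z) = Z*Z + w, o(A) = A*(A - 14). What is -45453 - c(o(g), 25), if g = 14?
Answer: -46078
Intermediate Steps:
o(A) = A*(-14 + A)
c(w, Z) = w + Z² (c(w, Z) = Z² + w = w + Z²)
-45453 - c(o(g), 25) = -45453 - (14*(-14 + 14) + 25²) = -45453 - (14*0 + 625) = -45453 - (0 + 625) = -45453 - 1*625 = -45453 - 625 = -46078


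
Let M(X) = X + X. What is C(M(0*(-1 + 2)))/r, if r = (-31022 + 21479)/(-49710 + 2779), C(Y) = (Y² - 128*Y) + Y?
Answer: 0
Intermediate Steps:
M(X) = 2*X
C(Y) = Y² - 127*Y
r = 9543/46931 (r = -9543/(-46931) = -9543*(-1/46931) = 9543/46931 ≈ 0.20334)
C(M(0*(-1 + 2)))/r = ((2*(0*(-1 + 2)))*(-127 + 2*(0*(-1 + 2))))/(9543/46931) = ((2*(0*1))*(-127 + 2*(0*1)))*(46931/9543) = ((2*0)*(-127 + 2*0))*(46931/9543) = (0*(-127 + 0))*(46931/9543) = (0*(-127))*(46931/9543) = 0*(46931/9543) = 0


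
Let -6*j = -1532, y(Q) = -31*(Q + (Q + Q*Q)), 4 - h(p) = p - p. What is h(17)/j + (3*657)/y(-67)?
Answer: 55137/51706915 ≈ 0.0010663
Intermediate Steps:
h(p) = 4 (h(p) = 4 - (p - p) = 4 - 1*0 = 4 + 0 = 4)
y(Q) = -62*Q - 31*Q² (y(Q) = -31*(Q + (Q + Q²)) = -31*(Q² + 2*Q) = -62*Q - 31*Q²)
j = 766/3 (j = -⅙*(-1532) = 766/3 ≈ 255.33)
h(17)/j + (3*657)/y(-67) = 4/(766/3) + (3*657)/((-31*(-67)*(2 - 67))) = 4*(3/766) + 1971/((-31*(-67)*(-65))) = 6/383 + 1971/(-135005) = 6/383 + 1971*(-1/135005) = 6/383 - 1971/135005 = 55137/51706915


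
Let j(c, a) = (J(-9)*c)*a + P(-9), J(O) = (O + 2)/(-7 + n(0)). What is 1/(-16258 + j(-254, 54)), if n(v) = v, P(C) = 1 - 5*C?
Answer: -1/29928 ≈ -3.3414e-5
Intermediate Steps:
J(O) = -2/7 - O/7 (J(O) = (O + 2)/(-7 + 0) = (2 + O)/(-7) = (2 + O)*(-1/7) = -2/7 - O/7)
j(c, a) = 46 + a*c (j(c, a) = ((-2/7 - 1/7*(-9))*c)*a + (1 - 5*(-9)) = ((-2/7 + 9/7)*c)*a + (1 + 45) = (1*c)*a + 46 = c*a + 46 = a*c + 46 = 46 + a*c)
1/(-16258 + j(-254, 54)) = 1/(-16258 + (46 + 54*(-254))) = 1/(-16258 + (46 - 13716)) = 1/(-16258 - 13670) = 1/(-29928) = -1/29928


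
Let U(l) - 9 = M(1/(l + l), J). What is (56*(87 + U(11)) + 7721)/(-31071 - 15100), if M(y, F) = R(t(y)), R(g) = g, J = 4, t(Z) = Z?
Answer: -144095/507881 ≈ -0.28372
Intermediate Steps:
M(y, F) = y
U(l) = 9 + 1/(2*l) (U(l) = 9 + 1/(l + l) = 9 + 1/(2*l))
(56*(87 + U(11)) + 7721)/(-31071 - 15100) = (56*(87 + (9 + (½)/11)) + 7721)/(-31071 - 15100) = (56*(87 + (9 + (½)*(1/11))) + 7721)/(-46171) = (56*(87 + (9 + 1/22)) + 7721)*(-1/46171) = (56*(87 + 199/22) + 7721)*(-1/46171) = (56*(2113/22) + 7721)*(-1/46171) = (59164/11 + 7721)*(-1/46171) = (144095/11)*(-1/46171) = -144095/507881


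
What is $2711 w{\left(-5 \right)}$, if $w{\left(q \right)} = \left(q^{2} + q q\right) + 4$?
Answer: $146394$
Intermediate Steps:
$w{\left(q \right)} = 4 + 2 q^{2}$ ($w{\left(q \right)} = \left(q^{2} + q^{2}\right) + 4 = 2 q^{2} + 4 = 4 + 2 q^{2}$)
$2711 w{\left(-5 \right)} = 2711 \left(4 + 2 \left(-5\right)^{2}\right) = 2711 \left(4 + 2 \cdot 25\right) = 2711 \left(4 + 50\right) = 2711 \cdot 54 = 146394$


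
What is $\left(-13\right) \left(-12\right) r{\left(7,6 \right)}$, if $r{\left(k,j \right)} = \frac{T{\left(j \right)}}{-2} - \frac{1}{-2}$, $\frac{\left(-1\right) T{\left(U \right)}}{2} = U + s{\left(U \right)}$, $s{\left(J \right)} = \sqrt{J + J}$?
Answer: $1014 + 312 \sqrt{3} \approx 1554.4$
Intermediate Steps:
$s{\left(J \right)} = \sqrt{2} \sqrt{J}$ ($s{\left(J \right)} = \sqrt{2 J} = \sqrt{2} \sqrt{J}$)
$T{\left(U \right)} = - 2 U - 2 \sqrt{2} \sqrt{U}$ ($T{\left(U \right)} = - 2 \left(U + \sqrt{2} \sqrt{U}\right) = - 2 U - 2 \sqrt{2} \sqrt{U}$)
$r{\left(k,j \right)} = \frac{1}{2} + j + \sqrt{2} \sqrt{j}$ ($r{\left(k,j \right)} = \frac{- 2 j - 2 \sqrt{2} \sqrt{j}}{-2} - \frac{1}{-2} = \left(- 2 j - 2 \sqrt{2} \sqrt{j}\right) \left(- \frac{1}{2}\right) - - \frac{1}{2} = \left(j + \sqrt{2} \sqrt{j}\right) + \frac{1}{2} = \frac{1}{2} + j + \sqrt{2} \sqrt{j}$)
$\left(-13\right) \left(-12\right) r{\left(7,6 \right)} = \left(-13\right) \left(-12\right) \left(\frac{1}{2} + 6 + \sqrt{2} \sqrt{6}\right) = 156 \left(\frac{1}{2} + 6 + 2 \sqrt{3}\right) = 156 \left(\frac{13}{2} + 2 \sqrt{3}\right) = 1014 + 312 \sqrt{3}$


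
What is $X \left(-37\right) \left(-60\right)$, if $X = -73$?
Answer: $-162060$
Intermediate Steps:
$X \left(-37\right) \left(-60\right) = \left(-73\right) \left(-37\right) \left(-60\right) = 2701 \left(-60\right) = -162060$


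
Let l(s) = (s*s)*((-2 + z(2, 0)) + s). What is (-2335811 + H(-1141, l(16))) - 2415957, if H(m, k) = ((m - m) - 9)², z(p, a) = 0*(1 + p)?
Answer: -4751687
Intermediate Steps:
z(p, a) = 0
l(s) = s²*(-2 + s) (l(s) = (s*s)*((-2 + 0) + s) = s²*(-2 + s))
H(m, k) = 81 (H(m, k) = (0 - 9)² = (-9)² = 81)
(-2335811 + H(-1141, l(16))) - 2415957 = (-2335811 + 81) - 2415957 = -2335730 - 2415957 = -4751687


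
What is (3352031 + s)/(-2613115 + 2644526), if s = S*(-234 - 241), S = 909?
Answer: 2920256/31411 ≈ 92.969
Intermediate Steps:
s = -431775 (s = 909*(-234 - 241) = 909*(-475) = -431775)
(3352031 + s)/(-2613115 + 2644526) = (3352031 - 431775)/(-2613115 + 2644526) = 2920256/31411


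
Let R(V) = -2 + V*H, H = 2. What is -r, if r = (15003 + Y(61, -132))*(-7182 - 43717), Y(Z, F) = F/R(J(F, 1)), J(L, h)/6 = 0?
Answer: 766997031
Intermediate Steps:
J(L, h) = 0 (J(L, h) = 6*0 = 0)
R(V) = -2 + 2*V (R(V) = -2 + V*2 = -2 + 2*V)
Y(Z, F) = -F/2 (Y(Z, F) = F/(-2 + 2*0) = F/(-2 + 0) = F/(-2) = F*(-½) = -F/2)
r = -766997031 (r = (15003 - ½*(-132))*(-7182 - 43717) = (15003 + 66)*(-50899) = 15069*(-50899) = -766997031)
-r = -1*(-766997031) = 766997031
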